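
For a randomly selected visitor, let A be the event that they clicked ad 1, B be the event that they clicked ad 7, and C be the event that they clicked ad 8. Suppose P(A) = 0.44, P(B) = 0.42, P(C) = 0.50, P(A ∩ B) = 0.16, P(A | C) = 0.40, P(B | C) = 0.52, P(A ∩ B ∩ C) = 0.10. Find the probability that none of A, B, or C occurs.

P(A ∩ C) = P(C)·P(A|C) = 0.50 × 0.40 = 0.20
P(B ∩ C) = P(C)·P(B|C) = 0.50 × 0.52 = 0.26
P(A ∪ B ∪ C) = 0.44 + 0.42 + 0.50 − 0.16 − 0.20 − 0.26 + 0.10 = 0.84
P(none) = 1 − 0.84 = 0.16

0.16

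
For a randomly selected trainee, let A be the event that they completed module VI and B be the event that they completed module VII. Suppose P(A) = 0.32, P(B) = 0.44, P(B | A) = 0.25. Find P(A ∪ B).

0.68

P(A ∩ B) = P(A)·P(B|A) = 0.32 × 0.25 = 0.08
Apply inclusion-exclusion:
P(A ∪ B) = 0.32 + 0.44 − 0.08 = 0.68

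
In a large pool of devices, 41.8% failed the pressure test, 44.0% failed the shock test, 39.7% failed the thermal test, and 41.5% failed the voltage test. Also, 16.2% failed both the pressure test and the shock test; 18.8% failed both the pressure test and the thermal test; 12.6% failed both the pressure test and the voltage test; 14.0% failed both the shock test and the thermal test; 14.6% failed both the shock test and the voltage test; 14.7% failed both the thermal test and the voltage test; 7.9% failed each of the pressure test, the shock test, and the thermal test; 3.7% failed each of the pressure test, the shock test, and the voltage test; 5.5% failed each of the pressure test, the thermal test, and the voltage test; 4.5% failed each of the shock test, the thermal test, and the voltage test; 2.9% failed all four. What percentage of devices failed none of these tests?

5.2%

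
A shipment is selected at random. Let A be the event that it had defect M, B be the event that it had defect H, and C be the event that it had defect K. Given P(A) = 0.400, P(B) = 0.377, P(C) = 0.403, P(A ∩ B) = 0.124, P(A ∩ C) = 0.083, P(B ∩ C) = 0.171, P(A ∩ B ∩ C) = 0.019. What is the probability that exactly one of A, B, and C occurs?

0.481

By inclusion–exclusion (exactly-one form):
P(exactly one) = 0.400 + 0.377 + 0.403 − 2·0.124 − 2·0.083 − 2·0.171 + 3·0.019 = 0.481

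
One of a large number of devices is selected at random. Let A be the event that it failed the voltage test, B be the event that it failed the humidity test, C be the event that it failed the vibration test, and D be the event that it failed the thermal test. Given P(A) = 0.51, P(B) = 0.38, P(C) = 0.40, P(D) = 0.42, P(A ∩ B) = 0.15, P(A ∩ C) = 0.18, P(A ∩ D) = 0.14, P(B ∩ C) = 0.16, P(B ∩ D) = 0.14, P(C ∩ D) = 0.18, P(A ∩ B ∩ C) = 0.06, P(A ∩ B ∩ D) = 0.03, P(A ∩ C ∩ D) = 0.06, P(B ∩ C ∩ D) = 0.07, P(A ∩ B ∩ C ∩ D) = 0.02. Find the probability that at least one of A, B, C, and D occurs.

0.96

Using inclusion–exclusion:
P(A ∪ B ∪ C ∪ D) = 0.51 + 0.38 + 0.40 + 0.42 − 0.15 − 0.18 − 0.14 − 0.16 − 0.14 − 0.18 + 0.06 + 0.03 + 0.06 + 0.07 − 0.02 = 0.96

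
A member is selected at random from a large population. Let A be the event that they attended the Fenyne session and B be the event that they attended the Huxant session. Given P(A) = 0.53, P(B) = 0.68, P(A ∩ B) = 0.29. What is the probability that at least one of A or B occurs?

P(A ∪ B) = 0.53 + 0.68 − 0.29 = 0.92

0.92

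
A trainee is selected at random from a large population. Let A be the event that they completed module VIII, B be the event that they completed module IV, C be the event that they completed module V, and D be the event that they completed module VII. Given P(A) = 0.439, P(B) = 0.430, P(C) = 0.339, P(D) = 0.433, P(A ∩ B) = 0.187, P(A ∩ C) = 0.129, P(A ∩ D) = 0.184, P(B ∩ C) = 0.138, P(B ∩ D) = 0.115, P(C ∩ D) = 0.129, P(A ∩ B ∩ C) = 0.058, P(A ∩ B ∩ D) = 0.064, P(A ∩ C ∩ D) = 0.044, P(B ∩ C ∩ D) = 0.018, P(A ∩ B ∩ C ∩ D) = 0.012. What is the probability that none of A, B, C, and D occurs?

0.069

By inclusion-exclusion,
P(A ∪ B ∪ C ∪ D) = 0.439 + 0.430 + 0.339 + 0.433 − 0.187 − 0.129 − 0.184 − 0.138 − 0.115 − 0.129 + 0.058 + 0.064 + 0.044 + 0.018 − 0.012 = 0.931
P(none) = 1 − 0.931 = 0.069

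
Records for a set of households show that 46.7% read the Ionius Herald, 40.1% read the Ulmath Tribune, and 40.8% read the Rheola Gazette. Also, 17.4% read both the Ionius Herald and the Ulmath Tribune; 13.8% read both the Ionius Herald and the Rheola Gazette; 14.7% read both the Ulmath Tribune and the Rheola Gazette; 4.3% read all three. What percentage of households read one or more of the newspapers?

86.0%

P(union) = 46.7 + 40.1 + 40.8 − 17.4 − 13.8 − 14.7 + 4.3 = 86.0%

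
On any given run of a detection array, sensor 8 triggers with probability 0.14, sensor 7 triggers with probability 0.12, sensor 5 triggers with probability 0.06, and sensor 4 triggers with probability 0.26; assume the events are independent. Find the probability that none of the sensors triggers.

P(none) = (1 − 0.14) × (1 − 0.12) × (1 − 0.06) × (1 − 0.26) = 0.86 × 0.88 × 0.94 × 0.74 = 0.52643008

0.52643008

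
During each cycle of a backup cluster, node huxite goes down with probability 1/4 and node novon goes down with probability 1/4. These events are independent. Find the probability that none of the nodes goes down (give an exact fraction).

9/16

P(none) = (1 − 1/4) × (1 − 1/4) = 3/4 × 3/4 = 9/16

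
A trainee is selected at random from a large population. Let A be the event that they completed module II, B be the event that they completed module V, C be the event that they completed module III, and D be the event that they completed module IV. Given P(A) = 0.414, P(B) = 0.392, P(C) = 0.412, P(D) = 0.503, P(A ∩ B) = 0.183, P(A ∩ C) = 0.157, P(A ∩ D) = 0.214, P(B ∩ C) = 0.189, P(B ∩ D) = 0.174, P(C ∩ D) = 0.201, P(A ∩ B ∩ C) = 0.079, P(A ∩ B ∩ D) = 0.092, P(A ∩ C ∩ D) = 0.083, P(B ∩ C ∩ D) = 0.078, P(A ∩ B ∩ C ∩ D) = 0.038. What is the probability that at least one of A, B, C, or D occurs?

Using inclusion–exclusion:
P(A ∪ B ∪ C ∪ D) = 0.414 + 0.392 + 0.412 + 0.503 − 0.183 − 0.157 − 0.214 − 0.189 − 0.174 − 0.201 + 0.079 + 0.092 + 0.083 + 0.078 − 0.038 = 0.897

0.897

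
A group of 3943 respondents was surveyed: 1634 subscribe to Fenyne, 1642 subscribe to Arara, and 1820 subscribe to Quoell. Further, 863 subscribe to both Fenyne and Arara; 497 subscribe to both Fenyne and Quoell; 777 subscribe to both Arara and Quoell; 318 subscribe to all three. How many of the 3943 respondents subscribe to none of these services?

666

Apply inclusion-exclusion:
|at least one| = 1634 + 1642 + 1820 − 863 − 497 − 777 + 318 = 3277
None: 3943 − 3277 = 666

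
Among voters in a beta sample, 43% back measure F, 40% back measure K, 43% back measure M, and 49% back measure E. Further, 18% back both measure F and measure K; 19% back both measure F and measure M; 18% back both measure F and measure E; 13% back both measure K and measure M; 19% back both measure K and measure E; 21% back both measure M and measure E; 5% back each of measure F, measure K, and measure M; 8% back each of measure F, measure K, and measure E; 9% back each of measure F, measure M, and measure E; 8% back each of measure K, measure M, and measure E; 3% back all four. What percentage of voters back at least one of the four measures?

94%

Apply inclusion-exclusion:
P(union) = 43 + 40 + 43 + 49 − 18 − 19 − 18 − 13 − 19 − 21 + 5 + 8 + 9 + 8 − 3 = 94%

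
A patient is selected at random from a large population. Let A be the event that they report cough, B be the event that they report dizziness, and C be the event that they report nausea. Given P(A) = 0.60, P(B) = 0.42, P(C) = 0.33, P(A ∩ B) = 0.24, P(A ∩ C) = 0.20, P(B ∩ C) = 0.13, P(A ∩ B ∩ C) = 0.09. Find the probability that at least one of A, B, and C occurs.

0.87

P(A ∪ B ∪ C) = 0.60 + 0.42 + 0.33 − 0.24 − 0.20 − 0.13 + 0.09 = 0.87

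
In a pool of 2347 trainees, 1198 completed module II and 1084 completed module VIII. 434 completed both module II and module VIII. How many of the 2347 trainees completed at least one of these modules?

1848

N(≥1) = 1198 + 1084 − 434 = 1848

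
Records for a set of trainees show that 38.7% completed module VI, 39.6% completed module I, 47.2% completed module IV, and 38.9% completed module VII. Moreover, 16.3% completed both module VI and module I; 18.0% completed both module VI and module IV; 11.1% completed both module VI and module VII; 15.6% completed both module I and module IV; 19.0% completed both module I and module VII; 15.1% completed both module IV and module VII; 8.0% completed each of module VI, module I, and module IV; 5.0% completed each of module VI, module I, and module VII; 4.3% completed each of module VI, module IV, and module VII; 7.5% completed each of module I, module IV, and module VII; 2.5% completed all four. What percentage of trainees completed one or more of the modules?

Apply inclusion-exclusion:
P(≥1) = 38.7 + 39.6 + 47.2 + 38.9 − 16.3 − 18.0 − 11.1 − 15.6 − 19.0 − 15.1 + 8.0 + 5.0 + 4.3 + 7.5 − 2.5 = 91.6%

91.6%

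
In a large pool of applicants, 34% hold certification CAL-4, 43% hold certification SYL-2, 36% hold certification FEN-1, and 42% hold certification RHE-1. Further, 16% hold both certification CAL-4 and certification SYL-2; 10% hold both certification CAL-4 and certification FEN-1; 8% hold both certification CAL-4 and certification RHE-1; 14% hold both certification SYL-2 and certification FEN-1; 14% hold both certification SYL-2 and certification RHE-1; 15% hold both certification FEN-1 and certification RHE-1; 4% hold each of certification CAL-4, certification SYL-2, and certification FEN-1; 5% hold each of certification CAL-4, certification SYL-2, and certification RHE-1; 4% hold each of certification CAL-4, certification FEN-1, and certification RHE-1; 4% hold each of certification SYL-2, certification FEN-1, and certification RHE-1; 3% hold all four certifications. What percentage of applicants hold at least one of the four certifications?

92%

Apply inclusion-exclusion:
P(at least one) = 34 + 43 + 36 + 42 − 16 − 10 − 8 − 14 − 14 − 15 + 4 + 5 + 4 + 4 − 3 = 92%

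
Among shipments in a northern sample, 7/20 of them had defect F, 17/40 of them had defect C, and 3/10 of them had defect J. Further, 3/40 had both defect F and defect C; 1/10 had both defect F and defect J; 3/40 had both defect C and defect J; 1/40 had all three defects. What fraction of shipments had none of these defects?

Using inclusion–exclusion:
P(union) = 7/20 + 17/40 + 3/10 − 3/40 − 1/10 − 3/40 + 1/40 = 17/20
P(none) = 1 − 17/20 = 3/20

3/20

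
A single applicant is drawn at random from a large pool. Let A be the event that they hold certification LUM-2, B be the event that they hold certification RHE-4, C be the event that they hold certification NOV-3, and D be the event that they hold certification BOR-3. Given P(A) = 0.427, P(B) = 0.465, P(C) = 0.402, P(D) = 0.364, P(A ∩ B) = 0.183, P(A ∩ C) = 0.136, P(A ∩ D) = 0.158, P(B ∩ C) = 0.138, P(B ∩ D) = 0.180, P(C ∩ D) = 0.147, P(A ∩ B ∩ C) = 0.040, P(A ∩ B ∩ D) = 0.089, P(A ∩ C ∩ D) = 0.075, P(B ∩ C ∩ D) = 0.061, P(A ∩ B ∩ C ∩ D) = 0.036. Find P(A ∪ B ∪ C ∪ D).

0.945

By inclusion–exclusion:
P(A ∪ B ∪ C ∪ D) = 0.427 + 0.465 + 0.402 + 0.364 − 0.183 − 0.136 − 0.158 − 0.138 − 0.180 − 0.147 + 0.040 + 0.089 + 0.075 + 0.061 − 0.036 = 0.945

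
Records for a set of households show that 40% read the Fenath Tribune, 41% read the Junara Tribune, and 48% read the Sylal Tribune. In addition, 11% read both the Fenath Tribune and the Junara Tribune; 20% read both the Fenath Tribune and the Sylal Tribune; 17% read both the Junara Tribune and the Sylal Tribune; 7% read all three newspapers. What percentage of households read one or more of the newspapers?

88%

By inclusion-exclusion,
P(≥1) = 40 + 41 + 48 − 11 − 20 − 17 + 7 = 88%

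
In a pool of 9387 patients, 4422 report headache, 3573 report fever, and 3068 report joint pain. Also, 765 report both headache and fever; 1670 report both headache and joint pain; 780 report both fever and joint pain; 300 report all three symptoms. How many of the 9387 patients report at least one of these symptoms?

8148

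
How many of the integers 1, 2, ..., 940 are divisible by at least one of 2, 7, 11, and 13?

470 + 134 + 85 + 72 − 67 − 42 − 36 − 12 − 10 − 6 + 6 + 5 + 3 + 0 − 0 = 602

602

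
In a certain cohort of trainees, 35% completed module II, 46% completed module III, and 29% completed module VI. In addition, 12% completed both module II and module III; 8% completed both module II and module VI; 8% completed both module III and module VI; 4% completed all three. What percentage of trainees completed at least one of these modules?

P(union) = 35 + 46 + 29 − 12 − 8 − 8 + 4 = 86%

86%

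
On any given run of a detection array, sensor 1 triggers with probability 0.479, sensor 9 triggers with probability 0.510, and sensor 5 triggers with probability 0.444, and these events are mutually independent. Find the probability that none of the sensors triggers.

0.14194124

P(none) = (1 − 0.479) × (1 − 0.510) × (1 − 0.444) = 0.521 × 0.490 × 0.556 = 0.14194124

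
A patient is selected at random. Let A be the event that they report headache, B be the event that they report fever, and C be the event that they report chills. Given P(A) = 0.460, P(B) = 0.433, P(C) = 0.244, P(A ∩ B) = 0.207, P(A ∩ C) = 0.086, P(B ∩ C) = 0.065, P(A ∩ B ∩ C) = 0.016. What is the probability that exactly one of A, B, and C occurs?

P(exactly one) = 0.460 + 0.433 + 0.244 − 2·0.207 − 2·0.086 − 2·0.065 + 3·0.016 = 0.469

0.469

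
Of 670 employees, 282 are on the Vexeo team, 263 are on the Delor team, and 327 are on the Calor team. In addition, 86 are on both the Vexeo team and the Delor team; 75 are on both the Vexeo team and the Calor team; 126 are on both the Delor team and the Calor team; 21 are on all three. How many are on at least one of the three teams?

606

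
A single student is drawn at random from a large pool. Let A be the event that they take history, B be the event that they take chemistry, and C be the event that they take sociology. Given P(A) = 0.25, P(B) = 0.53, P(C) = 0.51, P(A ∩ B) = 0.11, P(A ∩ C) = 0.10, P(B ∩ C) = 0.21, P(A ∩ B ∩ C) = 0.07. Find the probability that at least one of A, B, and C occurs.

P(A ∪ B ∪ C) = 0.25 + 0.53 + 0.51 − 0.11 − 0.10 − 0.21 + 0.07 = 0.94

0.94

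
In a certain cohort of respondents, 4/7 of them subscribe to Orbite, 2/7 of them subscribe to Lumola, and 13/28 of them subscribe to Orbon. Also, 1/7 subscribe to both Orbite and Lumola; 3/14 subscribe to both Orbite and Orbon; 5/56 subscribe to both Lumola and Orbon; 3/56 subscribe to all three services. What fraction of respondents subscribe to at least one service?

P(≥1) = 4/7 + 2/7 + 13/28 − 1/7 − 3/14 − 5/56 + 3/56 = 13/14

13/14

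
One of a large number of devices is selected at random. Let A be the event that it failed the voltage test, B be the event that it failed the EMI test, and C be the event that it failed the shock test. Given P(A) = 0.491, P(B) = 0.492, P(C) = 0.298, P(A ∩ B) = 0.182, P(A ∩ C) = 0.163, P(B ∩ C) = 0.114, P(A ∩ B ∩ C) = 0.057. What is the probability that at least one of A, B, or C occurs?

P(A ∪ B ∪ C) = 0.491 + 0.492 + 0.298 − 0.182 − 0.163 − 0.114 + 0.057 = 0.879

0.879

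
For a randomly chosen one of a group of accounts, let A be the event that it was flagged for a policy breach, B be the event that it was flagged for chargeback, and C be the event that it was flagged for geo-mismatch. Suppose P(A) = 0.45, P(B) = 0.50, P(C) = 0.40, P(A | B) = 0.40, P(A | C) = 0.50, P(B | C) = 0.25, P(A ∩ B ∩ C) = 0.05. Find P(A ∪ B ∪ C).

P(A ∩ B) = P(B)·P(A|B) = 0.50 × 0.40 = 0.20
P(A ∩ C) = P(C)·P(A|C) = 0.40 × 0.50 = 0.20
P(B ∩ C) = P(C)·P(B|C) = 0.40 × 0.25 = 0.10
P(A ∪ B ∪ C) = 0.45 + 0.50 + 0.40 − 0.20 − 0.20 − 0.10 + 0.05 = 0.90

0.90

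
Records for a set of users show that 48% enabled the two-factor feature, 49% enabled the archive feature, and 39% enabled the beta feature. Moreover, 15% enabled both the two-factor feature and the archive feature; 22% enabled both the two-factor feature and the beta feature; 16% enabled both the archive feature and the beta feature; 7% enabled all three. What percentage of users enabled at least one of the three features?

P(at least one) = 48 + 49 + 39 − 15 − 22 − 16 + 7 = 90%

90%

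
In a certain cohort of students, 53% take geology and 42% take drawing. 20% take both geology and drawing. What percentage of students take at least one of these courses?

Inclusion–exclusion gives
P(at least one) = 53 + 42 − 20 = 75%

75%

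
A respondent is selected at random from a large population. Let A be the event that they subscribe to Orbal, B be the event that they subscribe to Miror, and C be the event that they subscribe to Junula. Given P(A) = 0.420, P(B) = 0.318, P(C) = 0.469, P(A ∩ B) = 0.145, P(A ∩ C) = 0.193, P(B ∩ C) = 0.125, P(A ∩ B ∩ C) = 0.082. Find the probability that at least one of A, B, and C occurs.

0.826

Apply inclusion-exclusion:
P(A ∪ B ∪ C) = 0.420 + 0.318 + 0.469 − 0.145 − 0.193 − 0.125 + 0.082 = 0.826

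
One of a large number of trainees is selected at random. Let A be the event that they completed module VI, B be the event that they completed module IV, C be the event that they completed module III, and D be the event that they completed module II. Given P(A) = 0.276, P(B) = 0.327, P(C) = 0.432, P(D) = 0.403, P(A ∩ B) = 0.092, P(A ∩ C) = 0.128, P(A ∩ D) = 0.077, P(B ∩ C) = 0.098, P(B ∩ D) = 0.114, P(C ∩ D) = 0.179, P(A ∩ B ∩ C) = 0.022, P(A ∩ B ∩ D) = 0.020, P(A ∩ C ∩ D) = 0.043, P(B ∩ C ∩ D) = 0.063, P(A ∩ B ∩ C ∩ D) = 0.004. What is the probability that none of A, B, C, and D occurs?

Apply inclusion-exclusion:
P(A ∪ B ∪ C ∪ D) = 0.276 + 0.327 + 0.432 + 0.403 − 0.092 − 0.128 − 0.077 − 0.098 − 0.114 − 0.179 + 0.022 + 0.020 + 0.043 + 0.063 − 0.004 = 0.894
P(none) = 1 − 0.894 = 0.106

0.106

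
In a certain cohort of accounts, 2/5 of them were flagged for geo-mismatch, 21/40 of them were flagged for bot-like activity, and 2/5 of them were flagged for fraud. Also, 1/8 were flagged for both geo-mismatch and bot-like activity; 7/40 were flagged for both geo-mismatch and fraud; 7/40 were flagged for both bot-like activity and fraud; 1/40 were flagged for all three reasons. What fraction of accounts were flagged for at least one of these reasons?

7/8

P(≥1) = 2/5 + 21/40 + 2/5 − 1/8 − 7/40 − 7/40 + 1/40 = 7/8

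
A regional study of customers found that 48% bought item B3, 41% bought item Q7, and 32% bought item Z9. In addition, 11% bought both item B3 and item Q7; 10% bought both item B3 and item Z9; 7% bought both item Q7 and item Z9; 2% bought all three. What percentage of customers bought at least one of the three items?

95%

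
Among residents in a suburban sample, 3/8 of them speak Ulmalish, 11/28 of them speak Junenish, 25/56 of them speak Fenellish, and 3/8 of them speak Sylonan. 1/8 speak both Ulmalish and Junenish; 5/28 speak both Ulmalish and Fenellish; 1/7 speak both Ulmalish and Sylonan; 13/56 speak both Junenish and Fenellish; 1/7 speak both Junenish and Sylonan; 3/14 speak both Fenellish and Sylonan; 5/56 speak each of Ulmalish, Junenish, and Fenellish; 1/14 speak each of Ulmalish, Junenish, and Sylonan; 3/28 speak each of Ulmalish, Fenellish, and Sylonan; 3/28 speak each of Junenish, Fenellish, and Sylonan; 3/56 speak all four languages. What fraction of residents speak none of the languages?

1/8

P(union) = 3/8 + 11/28 + 25/56 + 3/8 − 1/8 − 5/28 − 1/7 − 13/56 − 1/7 − 3/14 + 5/56 + 1/14 + 3/28 + 3/28 − 3/56 = 7/8
P(none) = 1 − 7/8 = 1/8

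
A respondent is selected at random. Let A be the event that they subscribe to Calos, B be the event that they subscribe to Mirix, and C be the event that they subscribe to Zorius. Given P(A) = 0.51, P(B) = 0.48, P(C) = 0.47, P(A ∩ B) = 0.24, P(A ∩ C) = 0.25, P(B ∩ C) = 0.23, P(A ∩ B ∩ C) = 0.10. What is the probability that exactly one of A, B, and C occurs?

0.32

By inclusion–exclusion (exactly-one form):
P(exactly one) = 0.51 + 0.48 + 0.47 − 2·0.24 − 2·0.25 − 2·0.23 + 3·0.10 = 0.32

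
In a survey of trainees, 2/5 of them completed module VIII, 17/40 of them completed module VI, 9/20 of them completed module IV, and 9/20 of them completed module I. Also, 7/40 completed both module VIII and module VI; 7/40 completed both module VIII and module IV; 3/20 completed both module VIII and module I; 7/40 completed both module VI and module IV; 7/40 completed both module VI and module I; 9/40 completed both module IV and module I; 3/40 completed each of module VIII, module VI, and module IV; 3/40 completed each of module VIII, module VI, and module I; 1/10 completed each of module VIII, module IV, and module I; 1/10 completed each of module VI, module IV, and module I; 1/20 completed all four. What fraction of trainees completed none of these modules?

1/20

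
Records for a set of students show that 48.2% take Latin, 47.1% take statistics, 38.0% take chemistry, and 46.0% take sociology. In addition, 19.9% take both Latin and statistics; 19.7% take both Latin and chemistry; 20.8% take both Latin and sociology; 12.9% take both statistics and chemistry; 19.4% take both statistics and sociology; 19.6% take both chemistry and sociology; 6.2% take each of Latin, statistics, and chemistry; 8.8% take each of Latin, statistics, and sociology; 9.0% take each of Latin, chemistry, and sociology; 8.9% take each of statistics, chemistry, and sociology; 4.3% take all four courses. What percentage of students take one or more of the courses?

95.6%

P(at least one) = 48.2 + 47.1 + 38.0 + 46.0 − 19.9 − 19.7 − 20.8 − 12.9 − 19.4 − 19.6 + 6.2 + 8.8 + 9.0 + 8.9 − 4.3 = 95.6%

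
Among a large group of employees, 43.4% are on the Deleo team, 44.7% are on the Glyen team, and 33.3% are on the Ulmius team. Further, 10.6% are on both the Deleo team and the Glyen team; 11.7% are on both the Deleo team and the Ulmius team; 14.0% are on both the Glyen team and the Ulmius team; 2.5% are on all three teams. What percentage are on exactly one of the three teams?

56.3%

Using the inclusion–exclusion count for exactly one event:
P(exactly one) = 43.4 + 44.7 + 33.3 − 2·10.6 − 2·11.7 − 2·14.0 + 3·2.5 = 56.3%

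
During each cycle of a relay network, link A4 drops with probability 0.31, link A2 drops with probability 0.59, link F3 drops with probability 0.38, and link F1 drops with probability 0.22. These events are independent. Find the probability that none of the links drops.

Since the events are independent, P(none) is the product of the individual non-occurrence probabilities.
P(none) = (1 − 0.31) × (1 − 0.59) × (1 − 0.38) × (1 − 0.22) = 0.69 × 0.41 × 0.62 × 0.78 = 0.13681044

0.13681044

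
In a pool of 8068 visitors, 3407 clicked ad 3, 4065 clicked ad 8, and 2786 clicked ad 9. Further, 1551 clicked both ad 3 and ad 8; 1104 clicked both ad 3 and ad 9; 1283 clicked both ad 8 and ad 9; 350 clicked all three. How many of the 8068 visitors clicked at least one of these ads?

6670

By inclusion-exclusion,
N(≥1) = 3407 + 4065 + 2786 − 1551 − 1104 − 1283 + 350 = 6670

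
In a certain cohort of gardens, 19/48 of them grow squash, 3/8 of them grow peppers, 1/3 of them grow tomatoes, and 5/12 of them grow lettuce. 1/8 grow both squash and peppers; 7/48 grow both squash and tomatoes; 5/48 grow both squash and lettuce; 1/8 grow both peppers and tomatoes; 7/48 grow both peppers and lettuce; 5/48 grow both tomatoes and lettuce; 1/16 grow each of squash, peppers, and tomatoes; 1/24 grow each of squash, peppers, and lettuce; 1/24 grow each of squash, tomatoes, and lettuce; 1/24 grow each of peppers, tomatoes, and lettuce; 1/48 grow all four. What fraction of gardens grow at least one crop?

15/16

P(at least one) = 19/48 + 3/8 + 1/3 + 5/12 − 1/8 − 7/48 − 5/48 − 1/8 − 7/48 − 5/48 + 1/16 + 1/24 + 1/24 + 1/24 − 1/48 = 15/16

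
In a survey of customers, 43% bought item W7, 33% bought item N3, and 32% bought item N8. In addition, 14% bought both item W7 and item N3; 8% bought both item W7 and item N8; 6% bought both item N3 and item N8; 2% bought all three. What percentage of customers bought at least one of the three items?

82%

Using inclusion–exclusion:
P(at least one) = 43 + 33 + 32 − 14 − 8 − 6 + 2 = 82%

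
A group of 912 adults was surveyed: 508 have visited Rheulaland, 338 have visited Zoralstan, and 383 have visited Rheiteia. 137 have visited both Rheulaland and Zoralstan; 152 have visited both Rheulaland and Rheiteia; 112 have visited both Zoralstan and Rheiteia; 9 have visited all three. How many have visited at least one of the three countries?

By inclusion–exclusion:
|at least one| = 508 + 338 + 383 − 137 − 152 − 112 + 9 = 837

837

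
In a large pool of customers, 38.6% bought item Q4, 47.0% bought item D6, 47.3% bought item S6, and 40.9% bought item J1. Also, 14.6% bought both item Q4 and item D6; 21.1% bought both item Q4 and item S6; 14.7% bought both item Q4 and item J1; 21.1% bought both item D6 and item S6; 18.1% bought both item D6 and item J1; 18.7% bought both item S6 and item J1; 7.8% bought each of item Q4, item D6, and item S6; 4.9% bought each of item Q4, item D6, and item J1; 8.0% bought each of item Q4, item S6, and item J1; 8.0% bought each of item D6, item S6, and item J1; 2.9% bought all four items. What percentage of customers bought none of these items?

P(at least one) = 38.6 + 47.0 + 47.3 + 40.9 − 14.6 − 21.1 − 14.7 − 21.1 − 18.1 − 18.7 + 7.8 + 4.9 + 8.0 + 8.0 − 2.9 = 91.3%
P(none) = 100% − 91.3% = 8.7%

8.7%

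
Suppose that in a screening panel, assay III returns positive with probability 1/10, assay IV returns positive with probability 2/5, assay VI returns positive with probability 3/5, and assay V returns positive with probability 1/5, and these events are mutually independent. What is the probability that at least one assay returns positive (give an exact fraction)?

517/625

P(none) = (1 − 1/10) × (1 − 2/5) × (1 − 3/5) × (1 − 1/5) = 9/10 × 3/5 × 2/5 × 4/5 = 108/625
P(at least one) = 1 − 108/625 = 517/625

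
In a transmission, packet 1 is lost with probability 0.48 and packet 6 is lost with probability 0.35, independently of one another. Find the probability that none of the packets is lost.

0.338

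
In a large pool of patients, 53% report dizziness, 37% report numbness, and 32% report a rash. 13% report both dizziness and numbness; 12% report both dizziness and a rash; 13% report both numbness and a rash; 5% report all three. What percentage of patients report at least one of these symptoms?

89%

By inclusion–exclusion:
P(at least one) = 53 + 37 + 32 − 13 − 12 − 13 + 5 = 89%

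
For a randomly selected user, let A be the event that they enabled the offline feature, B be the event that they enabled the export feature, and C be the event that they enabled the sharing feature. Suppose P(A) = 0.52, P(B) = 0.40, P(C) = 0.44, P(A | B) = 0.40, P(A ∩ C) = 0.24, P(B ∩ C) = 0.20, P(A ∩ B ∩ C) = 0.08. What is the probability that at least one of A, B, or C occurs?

P(A ∩ B) = P(B)·P(A|B) = 0.40 × 0.40 = 0.16
Inclusion–exclusion gives
P(A ∪ B ∪ C) = 0.52 + 0.40 + 0.44 − 0.16 − 0.24 − 0.20 + 0.08 = 0.84

0.84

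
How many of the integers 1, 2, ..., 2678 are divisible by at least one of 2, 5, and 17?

1670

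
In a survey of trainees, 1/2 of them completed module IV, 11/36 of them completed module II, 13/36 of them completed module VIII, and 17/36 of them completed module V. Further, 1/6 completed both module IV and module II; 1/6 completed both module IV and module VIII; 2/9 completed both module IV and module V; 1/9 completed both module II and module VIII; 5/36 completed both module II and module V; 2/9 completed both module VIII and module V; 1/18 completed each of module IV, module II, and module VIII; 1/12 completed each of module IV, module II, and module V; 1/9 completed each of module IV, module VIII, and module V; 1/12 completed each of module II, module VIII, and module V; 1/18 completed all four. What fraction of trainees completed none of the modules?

1/9

Inclusion–exclusion gives
P(≥1) = 1/2 + 11/36 + 13/36 + 17/36 − 1/6 − 1/6 − 2/9 − 1/9 − 5/36 − 2/9 + 1/18 + 1/12 + 1/9 + 1/12 − 1/18 = 8/9
P(none) = 1 − 8/9 = 1/9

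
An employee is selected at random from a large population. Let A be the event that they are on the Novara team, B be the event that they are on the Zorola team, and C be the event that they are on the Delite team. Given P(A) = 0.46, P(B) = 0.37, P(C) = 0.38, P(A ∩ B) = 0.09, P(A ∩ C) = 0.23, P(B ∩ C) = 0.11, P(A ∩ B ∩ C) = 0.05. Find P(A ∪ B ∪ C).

By inclusion–exclusion:
P(A ∪ B ∪ C) = 0.46 + 0.37 + 0.38 − 0.09 − 0.23 − 0.11 + 0.05 = 0.83

0.83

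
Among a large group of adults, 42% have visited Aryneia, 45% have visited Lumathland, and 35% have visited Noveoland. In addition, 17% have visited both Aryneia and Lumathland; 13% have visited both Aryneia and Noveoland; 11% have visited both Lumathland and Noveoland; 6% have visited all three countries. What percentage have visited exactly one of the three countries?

By inclusion–exclusion (exactly-one form):
P(exactly one) = 42 + 45 + 35 − 2·17 − 2·13 − 2·11 + 3·6 = 58%

58%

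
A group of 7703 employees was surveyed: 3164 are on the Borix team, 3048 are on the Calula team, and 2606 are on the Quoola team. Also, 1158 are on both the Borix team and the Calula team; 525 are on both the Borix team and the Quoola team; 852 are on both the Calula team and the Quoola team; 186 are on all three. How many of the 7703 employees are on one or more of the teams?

N(≥1) = 3164 + 3048 + 2606 − 1158 − 525 − 852 + 186 = 6469

6469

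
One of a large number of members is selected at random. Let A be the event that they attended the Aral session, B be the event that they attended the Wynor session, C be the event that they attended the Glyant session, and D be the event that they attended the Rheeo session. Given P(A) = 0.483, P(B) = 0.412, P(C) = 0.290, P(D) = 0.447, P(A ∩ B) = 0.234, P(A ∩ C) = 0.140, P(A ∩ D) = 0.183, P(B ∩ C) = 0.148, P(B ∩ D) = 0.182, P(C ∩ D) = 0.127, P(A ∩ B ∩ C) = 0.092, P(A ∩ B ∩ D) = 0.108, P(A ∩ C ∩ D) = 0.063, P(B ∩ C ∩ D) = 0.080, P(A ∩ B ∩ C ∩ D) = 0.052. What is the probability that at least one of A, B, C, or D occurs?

By inclusion–exclusion:
P(A ∪ B ∪ C ∪ D) = 0.483 + 0.412 + 0.290 + 0.447 − 0.234 − 0.140 − 0.183 − 0.148 − 0.182 − 0.127 + 0.092 + 0.108 + 0.063 + 0.080 − 0.052 = 0.909

0.909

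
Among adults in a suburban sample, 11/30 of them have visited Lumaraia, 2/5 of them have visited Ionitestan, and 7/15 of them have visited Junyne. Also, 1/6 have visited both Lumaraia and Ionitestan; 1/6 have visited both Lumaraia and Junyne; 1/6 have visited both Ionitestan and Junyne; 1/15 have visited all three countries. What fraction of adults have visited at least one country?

4/5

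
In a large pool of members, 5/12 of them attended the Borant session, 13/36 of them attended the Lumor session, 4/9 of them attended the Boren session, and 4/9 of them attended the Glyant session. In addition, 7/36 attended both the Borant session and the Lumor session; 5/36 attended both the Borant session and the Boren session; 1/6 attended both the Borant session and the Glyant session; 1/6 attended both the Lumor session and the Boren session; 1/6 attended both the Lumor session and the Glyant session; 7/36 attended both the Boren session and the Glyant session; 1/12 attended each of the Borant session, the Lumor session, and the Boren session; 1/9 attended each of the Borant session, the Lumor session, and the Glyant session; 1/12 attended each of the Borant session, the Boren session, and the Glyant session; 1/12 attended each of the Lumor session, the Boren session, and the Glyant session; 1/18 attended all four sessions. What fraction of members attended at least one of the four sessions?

By inclusion–exclusion:
P(≥1) = 5/12 + 13/36 + 4/9 + 4/9 − 7/36 − 5/36 − 1/6 − 1/6 − 1/6 − 7/36 + 1/12 + 1/9 + 1/12 + 1/12 − 1/18 = 17/18

17/18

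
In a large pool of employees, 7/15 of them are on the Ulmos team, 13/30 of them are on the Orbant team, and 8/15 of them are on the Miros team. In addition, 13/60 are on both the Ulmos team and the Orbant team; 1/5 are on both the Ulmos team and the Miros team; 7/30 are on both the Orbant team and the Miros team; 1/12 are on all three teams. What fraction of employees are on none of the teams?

P(union) = 7/15 + 13/30 + 8/15 − 13/60 − 1/5 − 7/30 + 1/12 = 13/15
P(none) = 1 − 13/15 = 2/15

2/15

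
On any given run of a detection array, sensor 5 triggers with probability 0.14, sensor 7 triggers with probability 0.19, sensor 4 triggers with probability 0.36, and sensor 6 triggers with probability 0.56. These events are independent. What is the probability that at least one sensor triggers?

P(none) = (1 − 0.14) × (1 − 0.19) × (1 − 0.36) × (1 − 0.56) = 0.86 × 0.81 × 0.64 × 0.44 = 0.19616256
P(at least one) = 1 − 0.19616256 = 0.80383744

0.80383744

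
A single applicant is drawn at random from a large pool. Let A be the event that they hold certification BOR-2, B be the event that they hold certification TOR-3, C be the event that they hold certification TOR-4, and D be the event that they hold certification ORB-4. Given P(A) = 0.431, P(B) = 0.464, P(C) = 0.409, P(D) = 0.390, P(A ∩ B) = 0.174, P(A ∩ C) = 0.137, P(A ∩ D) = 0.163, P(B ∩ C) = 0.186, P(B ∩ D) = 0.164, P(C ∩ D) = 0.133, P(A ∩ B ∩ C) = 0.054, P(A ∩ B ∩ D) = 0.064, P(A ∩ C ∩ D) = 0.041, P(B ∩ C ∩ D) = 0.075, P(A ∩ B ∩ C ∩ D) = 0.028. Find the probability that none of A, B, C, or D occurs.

0.057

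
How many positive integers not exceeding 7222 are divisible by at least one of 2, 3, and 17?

4956

⌊7222/2⌋ + ⌊7222/3⌋ + ⌊7222/17⌋ − ⌊7222/6⌋ − ⌊7222/34⌋ − ⌊7222/51⌋ + ⌊7222/102⌋ = 3611 + 2407 + 424 − 1203 − 212 − 141 + 70 = 4956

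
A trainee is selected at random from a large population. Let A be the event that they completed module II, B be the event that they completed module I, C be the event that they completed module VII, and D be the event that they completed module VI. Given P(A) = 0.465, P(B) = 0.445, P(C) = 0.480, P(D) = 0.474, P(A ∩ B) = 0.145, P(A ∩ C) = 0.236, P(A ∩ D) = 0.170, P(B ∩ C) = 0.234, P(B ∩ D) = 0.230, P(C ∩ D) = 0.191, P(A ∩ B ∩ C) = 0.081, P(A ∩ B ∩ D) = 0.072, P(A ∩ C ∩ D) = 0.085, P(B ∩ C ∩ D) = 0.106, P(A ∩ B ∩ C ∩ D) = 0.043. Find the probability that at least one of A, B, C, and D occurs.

P(A ∪ B ∪ C ∪ D) = 0.465 + 0.445 + 0.480 + 0.474 − 0.145 − 0.236 − 0.170 − 0.234 − 0.230 − 0.191 + 0.081 + 0.072 + 0.085 + 0.106 − 0.043 = 0.959

0.959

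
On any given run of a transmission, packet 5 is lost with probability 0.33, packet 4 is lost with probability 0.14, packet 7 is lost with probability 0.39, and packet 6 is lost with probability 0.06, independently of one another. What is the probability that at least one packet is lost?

0.66960692

P(none) = (1 − 0.33) × (1 − 0.14) × (1 − 0.39) × (1 − 0.06) = 0.67 × 0.86 × 0.61 × 0.94 = 0.33039308
P(at least one) = 1 − 0.33039308 = 0.66960692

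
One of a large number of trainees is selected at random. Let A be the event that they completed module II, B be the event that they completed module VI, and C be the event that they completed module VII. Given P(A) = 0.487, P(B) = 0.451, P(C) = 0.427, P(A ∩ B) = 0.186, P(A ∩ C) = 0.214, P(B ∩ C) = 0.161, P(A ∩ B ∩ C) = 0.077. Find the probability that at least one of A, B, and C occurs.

0.881

Inclusion–exclusion gives
P(A ∪ B ∪ C) = 0.487 + 0.451 + 0.427 − 0.186 − 0.214 − 0.161 + 0.077 = 0.881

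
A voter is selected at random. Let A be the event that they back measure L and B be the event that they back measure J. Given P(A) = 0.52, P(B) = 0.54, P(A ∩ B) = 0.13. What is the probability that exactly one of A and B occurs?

P(exactly one) = 0.52 + 0.54 − 2·0.13 = 0.80

0.80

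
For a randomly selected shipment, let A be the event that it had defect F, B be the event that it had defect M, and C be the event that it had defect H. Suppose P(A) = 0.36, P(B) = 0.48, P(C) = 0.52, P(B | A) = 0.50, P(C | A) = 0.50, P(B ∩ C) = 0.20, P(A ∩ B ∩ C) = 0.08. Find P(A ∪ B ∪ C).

0.88

P(A ∩ B) = P(A)·P(B|A) = 0.36 × 0.50 = 0.18
P(A ∩ C) = P(A)·P(C|A) = 0.36 × 0.50 = 0.18
Using inclusion–exclusion:
P(A ∪ B ∪ C) = 0.36 + 0.48 + 0.52 − 0.18 − 0.18 − 0.20 + 0.08 = 0.88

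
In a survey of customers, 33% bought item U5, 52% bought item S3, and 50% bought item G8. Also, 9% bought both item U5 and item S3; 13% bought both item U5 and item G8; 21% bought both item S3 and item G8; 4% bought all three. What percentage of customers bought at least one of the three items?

96%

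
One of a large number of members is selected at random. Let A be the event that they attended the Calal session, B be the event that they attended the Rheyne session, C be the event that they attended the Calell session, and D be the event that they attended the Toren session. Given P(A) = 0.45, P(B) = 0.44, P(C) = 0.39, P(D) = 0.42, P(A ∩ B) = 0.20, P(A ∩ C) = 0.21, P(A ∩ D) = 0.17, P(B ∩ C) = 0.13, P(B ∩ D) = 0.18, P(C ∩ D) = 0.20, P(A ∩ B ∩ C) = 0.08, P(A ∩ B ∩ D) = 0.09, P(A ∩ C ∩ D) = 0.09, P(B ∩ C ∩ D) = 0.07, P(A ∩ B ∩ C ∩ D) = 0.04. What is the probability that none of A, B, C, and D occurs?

P(A ∪ B ∪ C ∪ D) = 0.45 + 0.44 + 0.39 + 0.42 − 0.20 − 0.21 − 0.17 − 0.13 − 0.18 − 0.20 + 0.08 + 0.09 + 0.09 + 0.07 − 0.04 = 0.90
P(none) = 1 − 0.90 = 0.10

0.10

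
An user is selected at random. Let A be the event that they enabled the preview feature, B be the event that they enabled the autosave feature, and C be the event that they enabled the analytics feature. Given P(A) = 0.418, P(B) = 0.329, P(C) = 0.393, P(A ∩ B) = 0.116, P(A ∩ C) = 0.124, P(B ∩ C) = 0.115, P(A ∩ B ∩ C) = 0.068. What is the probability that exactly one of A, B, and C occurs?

P(exactly one) = 0.418 + 0.329 + 0.393 − 2·0.116 − 2·0.124 − 2·0.115 + 3·0.068 = 0.634

0.634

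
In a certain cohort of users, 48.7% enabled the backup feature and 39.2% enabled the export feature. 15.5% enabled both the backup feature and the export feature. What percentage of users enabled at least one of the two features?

72.4%

By inclusion-exclusion,
P(at least one) = 48.7 + 39.2 − 15.5 = 72.4%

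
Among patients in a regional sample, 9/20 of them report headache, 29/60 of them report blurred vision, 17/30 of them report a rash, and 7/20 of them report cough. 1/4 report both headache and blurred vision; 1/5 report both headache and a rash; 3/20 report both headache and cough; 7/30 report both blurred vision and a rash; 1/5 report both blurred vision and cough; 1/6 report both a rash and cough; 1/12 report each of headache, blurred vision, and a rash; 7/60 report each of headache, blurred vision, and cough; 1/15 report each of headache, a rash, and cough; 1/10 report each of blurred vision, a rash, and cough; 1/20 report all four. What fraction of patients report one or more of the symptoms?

29/30

P(≥1) = 9/20 + 29/60 + 17/30 + 7/20 − 1/4 − 1/5 − 3/20 − 7/30 − 1/5 − 1/6 + 1/12 + 7/60 + 1/15 + 1/10 − 1/20 = 29/30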